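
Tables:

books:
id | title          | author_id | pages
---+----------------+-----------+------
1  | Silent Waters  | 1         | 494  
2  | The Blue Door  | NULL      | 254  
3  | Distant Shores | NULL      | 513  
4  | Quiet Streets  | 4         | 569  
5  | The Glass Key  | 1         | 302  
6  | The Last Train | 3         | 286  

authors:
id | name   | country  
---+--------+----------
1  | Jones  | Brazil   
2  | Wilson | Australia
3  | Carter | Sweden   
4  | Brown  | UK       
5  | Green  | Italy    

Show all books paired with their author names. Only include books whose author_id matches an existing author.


INNER JOIN keeps only books rows whose author_id matches an id in authors. Walk through each book:
  - book 1 (Silent Waters): author_id=1 -> matches Jones
  - book 2 (The Blue Door): author_id=NULL, no match -> dropped
  - book 3 (Distant Shores): author_id=NULL, no match -> dropped
  - book 4 (Quiet Streets): author_id=4 -> matches Brown
  - book 5 (The Glass Key): author_id=1 -> matches Jones
  - book 6 (The Last Train): author_id=3 -> matches Carter
So 2 of 6 rows are dropped.

SQL:
SELECT a.title, b.name AS author
FROM books a
INNER JOIN authors b ON a.author_id = b.id

Result:
title          | author
---------------+-------
Silent Waters  | Jones 
Quiet Streets  | Brown 
The Glass Key  | Jones 
The Last Train | Carter


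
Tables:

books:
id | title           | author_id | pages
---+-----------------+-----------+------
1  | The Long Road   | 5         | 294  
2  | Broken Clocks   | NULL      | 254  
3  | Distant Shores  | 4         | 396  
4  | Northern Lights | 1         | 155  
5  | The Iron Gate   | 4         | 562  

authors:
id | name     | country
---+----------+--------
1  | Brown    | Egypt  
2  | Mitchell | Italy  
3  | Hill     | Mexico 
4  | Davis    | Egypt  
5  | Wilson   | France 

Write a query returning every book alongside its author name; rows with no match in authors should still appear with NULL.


LEFT JOIN keeps every row from books (the left table); where author_id has no match in authors, the author columns become NULL. Walk through each book:
  - book 1 (The Long Road): author_id=5 -> matches Wilson
  - book 2 (Broken Clocks): author_id=NULL, no match -> kept with NULL
  - book 3 (Distant Shores): author_id=4 -> matches Davis
  - book 4 (Northern Lights): author_id=1 -> matches Brown
  - book 5 (The Iron Gate): author_id=4 -> matches Davis
All 5 rows appear; 1 has NULL author.

SQL:
SELECT a.title, b.name AS author
FROM books a
LEFT JOIN authors b ON a.author_id = b.id

Result:
title           | author
----------------+-------
The Long Road   | Wilson
Broken Clocks   | NULL  
Distant Shores  | Davis 
Northern Lights | Brown 
The Iron Gate   | Davis 


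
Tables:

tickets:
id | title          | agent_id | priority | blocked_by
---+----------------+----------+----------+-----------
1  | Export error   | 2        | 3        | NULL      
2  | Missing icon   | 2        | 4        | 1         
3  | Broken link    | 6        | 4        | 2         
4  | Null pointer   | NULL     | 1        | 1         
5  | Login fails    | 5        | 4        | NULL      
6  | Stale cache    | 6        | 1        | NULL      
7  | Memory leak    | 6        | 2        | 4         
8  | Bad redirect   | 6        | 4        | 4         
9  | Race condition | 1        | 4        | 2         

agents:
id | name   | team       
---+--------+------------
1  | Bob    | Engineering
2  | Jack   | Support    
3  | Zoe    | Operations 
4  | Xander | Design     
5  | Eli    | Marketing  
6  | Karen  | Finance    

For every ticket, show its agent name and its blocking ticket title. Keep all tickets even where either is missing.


Two LEFT JOINs from the same base table tickets: one to agents via agent_id, one to tickets itself via blocked_by. Both are LEFT so every ticket is preserved.
Match against agents:
  - ticket 1 (Export error): agent_id=2 -> matches Jack
  - ticket 2 (Missing icon): agent_id=2 -> matches Jack
  - ticket 3 (Broken link): agent_id=6 -> matches Karen
  - ticket 4 (Null pointer): agent_id=NULL, no match -> kept with NULL
  - ticket 5 (Login fails): agent_id=5 -> matches Eli
  - ticket 6 (Stale cache): agent_id=6 -> matches Karen
  - ticket 7 (Memory leak): agent_id=6 -> matches Karen
  - ticket 8 (Bad redirect): agent_id=6 -> matches Karen
  - ticket 9 (Race condition): agent_id=1 -> matches Bob
Match against tickets (self):
  - ticket 1 (Export error): blocked_by=NULL -> NULL
  - ticket 2 (Missing icon): blocked_by=1 -> Export error
  - ticket 3 (Broken link): blocked_by=2 -> Missing icon
  - ticket 4 (Null pointer): blocked_by=1 -> Export error
  - ticket 5 (Login fails): blocked_by=NULL -> NULL
  - ticket 6 (Stale cache): blocked_by=NULL -> NULL
  - ticket 7 (Memory leak): blocked_by=4 -> Null pointer
  - ticket 8 (Bad redirect): blocked_by=4 -> Null pointer
  - ticket 9 (Race condition): blocked_by=2 -> Missing icon

SQL:
SELECT a.title, b.name AS agent, c.title AS blocked_by
FROM tickets a
LEFT JOIN agents b ON a.agent_id = b.id
LEFT JOIN tickets c ON a.blocked_by = c.id

Result:
title          | agent | blocked_by  
---------------+-------+-------------
Export error   | Jack  | NULL        
Missing icon   | Jack  | Export error
Broken link    | Karen | Missing icon
Null pointer   | NULL  | Export error
Login fails    | Eli   | NULL        
Stale cache    | Karen | NULL        
Memory leak    | Karen | Null pointer
Bad redirect   | Karen | Null pointer
Race condition | Bob   | Missing icon


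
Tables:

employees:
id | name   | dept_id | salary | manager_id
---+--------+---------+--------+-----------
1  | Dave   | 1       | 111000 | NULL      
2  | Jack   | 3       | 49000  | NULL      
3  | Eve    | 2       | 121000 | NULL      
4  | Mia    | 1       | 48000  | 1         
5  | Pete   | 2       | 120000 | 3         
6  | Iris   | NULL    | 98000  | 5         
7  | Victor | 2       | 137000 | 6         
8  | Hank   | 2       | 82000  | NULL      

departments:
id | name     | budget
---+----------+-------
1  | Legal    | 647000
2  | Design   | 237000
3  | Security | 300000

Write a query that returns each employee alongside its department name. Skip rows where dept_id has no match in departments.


INNER JOIN keeps only employees rows whose dept_id matches an id in departments. Walk through each employee:
  - employee 1 (Dave): dept_id=1 -> matches Legal
  - employee 2 (Jack): dept_id=3 -> matches Security
  - employee 3 (Eve): dept_id=2 -> matches Design
  - employee 4 (Mia): dept_id=1 -> matches Legal
  - employee 5 (Pete): dept_id=2 -> matches Design
  - employee 6 (Iris): dept_id=NULL, no match -> dropped
  - employee 7 (Victor): dept_id=2 -> matches Design
  - employee 8 (Hank): dept_id=2 -> matches Design
So 1 of 8 rows is dropped.

SQL:
SELECT a.name, b.name AS department
FROM employees a
INNER JOIN departments b ON a.dept_id = b.id

Result:
name   | department
-------+-----------
Dave   | Legal     
Jack   | Security  
Eve    | Design    
Mia    | Legal     
Pete   | Design    
Victor | Design    
Hank   | Design    


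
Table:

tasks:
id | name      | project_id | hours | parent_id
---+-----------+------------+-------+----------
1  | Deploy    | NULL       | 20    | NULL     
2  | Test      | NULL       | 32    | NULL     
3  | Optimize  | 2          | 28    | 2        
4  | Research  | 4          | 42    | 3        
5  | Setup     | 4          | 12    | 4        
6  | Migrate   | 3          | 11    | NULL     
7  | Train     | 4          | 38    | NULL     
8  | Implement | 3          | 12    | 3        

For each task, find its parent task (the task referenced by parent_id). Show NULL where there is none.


This is a self-join: tasks is joined to a second copy of itself, matching each row's parent_id to another row's id. Use LEFT JOIN so rows with parent_id=NULL are kept.
  - task 1 (Deploy): parent_id=NULL -> NULL
  - task 2 (Test): parent_id=NULL -> NULL
  - task 3 (Optimize): parent_id=2 -> Test
  - task 4 (Research): parent_id=3 -> Optimize
  - task 5 (Setup): parent_id=4 -> Research
  - task 6 (Migrate): parent_id=NULL -> NULL
  - task 7 (Train): parent_id=NULL -> NULL
  - task 8 (Implement): parent_id=3 -> Optimize

SQL:
SELECT a.name AS item, b.name AS parent
FROM tasks a
LEFT JOIN tasks b ON a.parent_id = b.id

Result:
item      | parent  
----------+---------
Deploy    | NULL    
Test      | NULL    
Optimize  | Test    
Research  | Optimize
Setup     | Research
Migrate   | NULL    
Train     | NULL    
Implement | Optimize


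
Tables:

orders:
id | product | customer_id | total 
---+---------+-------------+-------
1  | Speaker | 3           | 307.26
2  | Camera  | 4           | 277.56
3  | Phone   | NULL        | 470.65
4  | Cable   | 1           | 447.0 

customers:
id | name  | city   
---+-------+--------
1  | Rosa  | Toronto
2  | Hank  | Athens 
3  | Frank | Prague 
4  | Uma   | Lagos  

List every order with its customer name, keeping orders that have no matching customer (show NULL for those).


LEFT JOIN keeps every row from orders (the left table); where customer_id has no match in customers, the customer columns become NULL. Walk through each order:
  - order 1 (Speaker): customer_id=3 -> matches Frank
  - order 2 (Camera): customer_id=4 -> matches Uma
  - order 3 (Phone): customer_id=NULL, no match -> kept with NULL
  - order 4 (Cable): customer_id=1 -> matches Rosa
All 4 rows appear; 1 has NULL customer.

SQL:
SELECT a.product, b.name AS customer
FROM orders a
LEFT JOIN customers b ON a.customer_id = b.id

Result:
product | customer
--------+---------
Speaker | Frank   
Camera  | Uma     
Phone   | NULL    
Cable   | Rosa    


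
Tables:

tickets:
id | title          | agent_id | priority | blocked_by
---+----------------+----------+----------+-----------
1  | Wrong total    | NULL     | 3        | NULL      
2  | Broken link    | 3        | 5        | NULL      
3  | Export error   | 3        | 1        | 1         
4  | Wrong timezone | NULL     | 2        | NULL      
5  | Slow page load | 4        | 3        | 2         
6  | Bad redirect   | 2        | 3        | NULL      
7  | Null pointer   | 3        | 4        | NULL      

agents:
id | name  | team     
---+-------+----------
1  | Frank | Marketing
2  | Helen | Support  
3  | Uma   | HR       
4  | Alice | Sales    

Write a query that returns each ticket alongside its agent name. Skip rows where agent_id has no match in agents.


INNER JOIN keeps only tickets rows whose agent_id matches an id in agents. Walk through each ticket:
  - ticket 1 (Wrong total): agent_id=NULL, no match -> dropped
  - ticket 2 (Broken link): agent_id=3 -> matches Uma
  - ticket 3 (Export error): agent_id=3 -> matches Uma
  - ticket 4 (Wrong timezone): agent_id=NULL, no match -> dropped
  - ticket 5 (Slow page load): agent_id=4 -> matches Alice
  - ticket 6 (Bad redirect): agent_id=2 -> matches Helen
  - ticket 7 (Null pointer): agent_id=3 -> matches Uma
So 2 of 7 rows are dropped.

SQL:
SELECT a.title, b.name AS agent
FROM tickets a
INNER JOIN agents b ON a.agent_id = b.id

Result:
title          | agent
---------------+------
Broken link    | Uma  
Export error   | Uma  
Slow page load | Alice
Bad redirect   | Helen
Null pointer   | Uma  


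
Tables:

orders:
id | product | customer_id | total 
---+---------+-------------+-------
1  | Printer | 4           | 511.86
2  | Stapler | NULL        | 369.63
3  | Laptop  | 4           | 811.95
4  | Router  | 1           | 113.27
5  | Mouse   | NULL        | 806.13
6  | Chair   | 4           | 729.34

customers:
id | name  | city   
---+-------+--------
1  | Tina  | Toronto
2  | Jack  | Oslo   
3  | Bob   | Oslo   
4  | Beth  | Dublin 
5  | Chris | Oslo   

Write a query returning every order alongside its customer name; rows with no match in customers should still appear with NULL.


LEFT JOIN keeps every row from orders (the left table); where customer_id has no match in customers, the customer columns become NULL. Walk through each order:
  - order 1 (Printer): customer_id=4 -> matches Beth
  - order 2 (Stapler): customer_id=NULL, no match -> kept with NULL
  - order 3 (Laptop): customer_id=4 -> matches Beth
  - order 4 (Router): customer_id=1 -> matches Tina
  - order 5 (Mouse): customer_id=NULL, no match -> kept with NULL
  - order 6 (Chair): customer_id=4 -> matches Beth
All 6 rows appear; 2 have NULL customer.

SQL:
SELECT a.product, b.name AS customer
FROM orders a
LEFT JOIN customers b ON a.customer_id = b.id

Result:
product | customer
--------+---------
Printer | Beth    
Stapler | NULL    
Laptop  | Beth    
Router  | Tina    
Mouse   | NULL    
Chair   | Beth    


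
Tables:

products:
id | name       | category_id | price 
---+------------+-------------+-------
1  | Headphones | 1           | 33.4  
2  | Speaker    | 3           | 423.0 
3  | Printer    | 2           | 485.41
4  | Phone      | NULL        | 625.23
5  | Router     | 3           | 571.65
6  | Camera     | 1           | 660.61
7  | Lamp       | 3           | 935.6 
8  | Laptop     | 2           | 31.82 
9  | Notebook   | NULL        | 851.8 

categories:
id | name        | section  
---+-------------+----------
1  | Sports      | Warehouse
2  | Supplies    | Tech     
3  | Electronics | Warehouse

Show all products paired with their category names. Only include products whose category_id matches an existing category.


INNER JOIN keeps only products rows whose category_id matches an id in categories. Walk through each product:
  - product 1 (Headphones): category_id=1 -> matches Sports
  - product 2 (Speaker): category_id=3 -> matches Electronics
  - product 3 (Printer): category_id=2 -> matches Supplies
  - product 4 (Phone): category_id=NULL, no match -> dropped
  - product 5 (Router): category_id=3 -> matches Electronics
  - product 6 (Camera): category_id=1 -> matches Sports
  - product 7 (Lamp): category_id=3 -> matches Electronics
  - product 8 (Laptop): category_id=2 -> matches Supplies
  - product 9 (Notebook): category_id=NULL, no match -> dropped
So 2 of 9 rows are dropped.

SQL:
SELECT a.name, b.name AS category
FROM products a
INNER JOIN categories b ON a.category_id = b.id

Result:
name       | category   
-----------+------------
Headphones | Sports     
Speaker    | Electronics
Printer    | Supplies   
Router     | Electronics
Camera     | Sports     
Lamp       | Electronics
Laptop     | Supplies   


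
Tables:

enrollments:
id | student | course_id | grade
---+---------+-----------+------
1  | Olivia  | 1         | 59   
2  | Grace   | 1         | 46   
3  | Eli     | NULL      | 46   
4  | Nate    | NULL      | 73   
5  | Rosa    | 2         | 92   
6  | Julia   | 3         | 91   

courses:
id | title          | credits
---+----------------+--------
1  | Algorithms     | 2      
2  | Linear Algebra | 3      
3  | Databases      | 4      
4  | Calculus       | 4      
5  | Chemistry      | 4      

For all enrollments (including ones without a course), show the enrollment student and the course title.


LEFT JOIN keeps every row from enrollments (the left table); where course_id has no match in courses, the course columns become NULL. Walk through each enrollment:
  - enrollment 1 (Olivia): course_id=1 -> matches Algorithms
  - enrollment 2 (Grace): course_id=1 -> matches Algorithms
  - enrollment 3 (Eli): course_id=NULL, no match -> kept with NULL
  - enrollment 4 (Nate): course_id=NULL, no match -> kept with NULL
  - enrollment 5 (Rosa): course_id=2 -> matches Linear Algebra
  - enrollment 6 (Julia): course_id=3 -> matches Databases
All 6 rows appear; 2 have NULL course.

SQL:
SELECT a.student, b.title AS course
FROM enrollments a
LEFT JOIN courses b ON a.course_id = b.id

Result:
student | course        
--------+---------------
Olivia  | Algorithms    
Grace   | Algorithms    
Eli     | NULL          
Nate    | NULL          
Rosa    | Linear Algebra
Julia   | Databases     


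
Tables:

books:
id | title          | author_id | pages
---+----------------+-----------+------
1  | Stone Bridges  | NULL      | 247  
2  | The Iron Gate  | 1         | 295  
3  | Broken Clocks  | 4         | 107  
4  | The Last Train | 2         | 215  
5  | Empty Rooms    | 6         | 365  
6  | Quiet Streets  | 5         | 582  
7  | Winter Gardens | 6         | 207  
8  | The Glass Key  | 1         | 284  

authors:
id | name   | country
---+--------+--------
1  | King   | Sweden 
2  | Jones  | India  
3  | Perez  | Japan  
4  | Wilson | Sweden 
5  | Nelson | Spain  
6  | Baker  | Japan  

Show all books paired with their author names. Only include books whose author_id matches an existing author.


INNER JOIN keeps only books rows whose author_id matches an id in authors. Walk through each book:
  - book 1 (Stone Bridges): author_id=NULL, no match -> dropped
  - book 2 (The Iron Gate): author_id=1 -> matches King
  - book 3 (Broken Clocks): author_id=4 -> matches Wilson
  - book 4 (The Last Train): author_id=2 -> matches Jones
  - book 5 (Empty Rooms): author_id=6 -> matches Baker
  - book 6 (Quiet Streets): author_id=5 -> matches Nelson
  - book 7 (Winter Gardens): author_id=6 -> matches Baker
  - book 8 (The Glass Key): author_id=1 -> matches King
So 1 of 8 rows is dropped.

SQL:
SELECT a.title, b.name AS author
FROM books a
INNER JOIN authors b ON a.author_id = b.id

Result:
title          | author
---------------+-------
The Iron Gate  | King  
Broken Clocks  | Wilson
The Last Train | Jones 
Empty Rooms    | Baker 
Quiet Streets  | Nelson
Winter Gardens | Baker 
The Glass Key  | King  


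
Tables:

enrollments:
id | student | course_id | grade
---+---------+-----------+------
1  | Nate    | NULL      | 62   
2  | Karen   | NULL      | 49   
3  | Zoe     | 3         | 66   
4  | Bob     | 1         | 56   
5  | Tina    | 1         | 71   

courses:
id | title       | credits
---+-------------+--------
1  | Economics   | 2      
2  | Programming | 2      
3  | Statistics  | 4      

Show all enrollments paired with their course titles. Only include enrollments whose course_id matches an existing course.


INNER JOIN keeps only enrollments rows whose course_id matches an id in courses. Walk through each enrollment:
  - enrollment 1 (Nate): course_id=NULL, no match -> dropped
  - enrollment 2 (Karen): course_id=NULL, no match -> dropped
  - enrollment 3 (Zoe): course_id=3 -> matches Statistics
  - enrollment 4 (Bob): course_id=1 -> matches Economics
  - enrollment 5 (Tina): course_id=1 -> matches Economics
So 2 of 5 rows are dropped.

SQL:
SELECT a.student, b.title AS course
FROM enrollments a
INNER JOIN courses b ON a.course_id = b.id

Result:
student | course    
--------+-----------
Zoe     | Statistics
Bob     | Economics 
Tina    | Economics 


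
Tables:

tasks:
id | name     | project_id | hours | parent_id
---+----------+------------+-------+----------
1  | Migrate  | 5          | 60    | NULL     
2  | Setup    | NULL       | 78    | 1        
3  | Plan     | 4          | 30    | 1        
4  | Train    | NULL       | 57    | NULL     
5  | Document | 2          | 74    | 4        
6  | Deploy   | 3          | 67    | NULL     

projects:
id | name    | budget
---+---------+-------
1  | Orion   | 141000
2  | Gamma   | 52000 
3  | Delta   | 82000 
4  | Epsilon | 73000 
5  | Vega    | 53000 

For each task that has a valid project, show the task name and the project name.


INNER JOIN keeps only tasks rows whose project_id matches an id in projects. Walk through each task:
  - task 1 (Migrate): project_id=5 -> matches Vega
  - task 2 (Setup): project_id=NULL, no match -> dropped
  - task 3 (Plan): project_id=4 -> matches Epsilon
  - task 4 (Train): project_id=NULL, no match -> dropped
  - task 5 (Document): project_id=2 -> matches Gamma
  - task 6 (Deploy): project_id=3 -> matches Delta
So 2 of 6 rows are dropped.

SQL:
SELECT a.name, b.name AS project
FROM tasks a
INNER JOIN projects b ON a.project_id = b.id

Result:
name     | project
---------+--------
Migrate  | Vega   
Plan     | Epsilon
Document | Gamma  
Deploy   | Delta  


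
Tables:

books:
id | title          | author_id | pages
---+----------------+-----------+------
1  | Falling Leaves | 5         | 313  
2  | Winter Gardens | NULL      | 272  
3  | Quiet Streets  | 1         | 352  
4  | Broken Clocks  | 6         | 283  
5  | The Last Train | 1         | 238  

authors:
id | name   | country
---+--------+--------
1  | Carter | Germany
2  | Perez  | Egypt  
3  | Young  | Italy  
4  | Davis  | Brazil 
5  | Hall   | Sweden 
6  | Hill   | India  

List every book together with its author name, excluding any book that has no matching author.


INNER JOIN keeps only books rows whose author_id matches an id in authors. Walk through each book:
  - book 1 (Falling Leaves): author_id=5 -> matches Hall
  - book 2 (Winter Gardens): author_id=NULL, no match -> dropped
  - book 3 (Quiet Streets): author_id=1 -> matches Carter
  - book 4 (Broken Clocks): author_id=6 -> matches Hill
  - book 5 (The Last Train): author_id=1 -> matches Carter
So 1 of 5 rows is dropped.

SQL:
SELECT a.title, b.name AS author
FROM books a
INNER JOIN authors b ON a.author_id = b.id

Result:
title          | author
---------------+-------
Falling Leaves | Hall  
Quiet Streets  | Carter
Broken Clocks  | Hill  
The Last Train | Carter


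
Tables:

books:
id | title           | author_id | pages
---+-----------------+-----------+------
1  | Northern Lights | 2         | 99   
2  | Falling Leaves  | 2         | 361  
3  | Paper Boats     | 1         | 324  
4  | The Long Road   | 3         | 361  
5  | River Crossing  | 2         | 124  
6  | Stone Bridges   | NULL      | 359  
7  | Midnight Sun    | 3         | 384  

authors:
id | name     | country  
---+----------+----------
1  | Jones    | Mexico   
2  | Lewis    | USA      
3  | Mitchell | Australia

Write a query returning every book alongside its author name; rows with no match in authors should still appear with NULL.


LEFT JOIN keeps every row from books (the left table); where author_id has no match in authors, the author columns become NULL. Walk through each book:
  - book 1 (Northern Lights): author_id=2 -> matches Lewis
  - book 2 (Falling Leaves): author_id=2 -> matches Lewis
  - book 3 (Paper Boats): author_id=1 -> matches Jones
  - book 4 (The Long Road): author_id=3 -> matches Mitchell
  - book 5 (River Crossing): author_id=2 -> matches Lewis
  - book 6 (Stone Bridges): author_id=NULL, no match -> kept with NULL
  - book 7 (Midnight Sun): author_id=3 -> matches Mitchell
All 7 rows appear; 1 has NULL author.

SQL:
SELECT a.title, b.name AS author
FROM books a
LEFT JOIN authors b ON a.author_id = b.id

Result:
title           | author  
----------------+---------
Northern Lights | Lewis   
Falling Leaves  | Lewis   
Paper Boats     | Jones   
The Long Road   | Mitchell
River Crossing  | Lewis   
Stone Bridges   | NULL    
Midnight Sun    | Mitchell


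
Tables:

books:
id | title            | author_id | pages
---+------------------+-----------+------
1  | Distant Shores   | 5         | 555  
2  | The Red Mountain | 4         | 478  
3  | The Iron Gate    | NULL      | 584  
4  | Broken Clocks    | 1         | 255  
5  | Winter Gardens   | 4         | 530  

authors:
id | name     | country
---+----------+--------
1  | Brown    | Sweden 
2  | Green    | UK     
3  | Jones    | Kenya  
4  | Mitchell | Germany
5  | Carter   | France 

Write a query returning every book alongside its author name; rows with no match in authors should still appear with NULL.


LEFT JOIN keeps every row from books (the left table); where author_id has no match in authors, the author columns become NULL. Walk through each book:
  - book 1 (Distant Shores): author_id=5 -> matches Carter
  - book 2 (The Red Mountain): author_id=4 -> matches Mitchell
  - book 3 (The Iron Gate): author_id=NULL, no match -> kept with NULL
  - book 4 (Broken Clocks): author_id=1 -> matches Brown
  - book 5 (Winter Gardens): author_id=4 -> matches Mitchell
All 5 rows appear; 1 has NULL author.

SQL:
SELECT a.title, b.name AS author
FROM books a
LEFT JOIN authors b ON a.author_id = b.id

Result:
title            | author  
-----------------+---------
Distant Shores   | Carter  
The Red Mountain | Mitchell
The Iron Gate    | NULL    
Broken Clocks    | Brown   
Winter Gardens   | Mitchell


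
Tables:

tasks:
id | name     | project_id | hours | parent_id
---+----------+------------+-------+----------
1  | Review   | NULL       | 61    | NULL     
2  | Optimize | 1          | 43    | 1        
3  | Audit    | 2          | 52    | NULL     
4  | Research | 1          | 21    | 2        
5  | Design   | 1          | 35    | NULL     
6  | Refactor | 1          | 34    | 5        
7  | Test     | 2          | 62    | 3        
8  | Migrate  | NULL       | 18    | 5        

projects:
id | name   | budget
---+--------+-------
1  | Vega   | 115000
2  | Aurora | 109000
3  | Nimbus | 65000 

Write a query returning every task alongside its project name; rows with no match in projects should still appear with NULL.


LEFT JOIN keeps every row from tasks (the left table); where project_id has no match in projects, the project columns become NULL. Walk through each task:
  - task 1 (Review): project_id=NULL, no match -> kept with NULL
  - task 2 (Optimize): project_id=1 -> matches Vega
  - task 3 (Audit): project_id=2 -> matches Aurora
  - task 4 (Research): project_id=1 -> matches Vega
  - task 5 (Design): project_id=1 -> matches Vega
  - task 6 (Refactor): project_id=1 -> matches Vega
  - task 7 (Test): project_id=2 -> matches Aurora
  - task 8 (Migrate): project_id=NULL, no match -> kept with NULL
All 8 rows appear; 2 have NULL project.

SQL:
SELECT a.name, b.name AS project
FROM tasks a
LEFT JOIN projects b ON a.project_id = b.id

Result:
name     | project
---------+--------
Review   | NULL   
Optimize | Vega   
Audit    | Aurora 
Research | Vega   
Design   | Vega   
Refactor | Vega   
Test     | Aurora 
Migrate  | NULL   


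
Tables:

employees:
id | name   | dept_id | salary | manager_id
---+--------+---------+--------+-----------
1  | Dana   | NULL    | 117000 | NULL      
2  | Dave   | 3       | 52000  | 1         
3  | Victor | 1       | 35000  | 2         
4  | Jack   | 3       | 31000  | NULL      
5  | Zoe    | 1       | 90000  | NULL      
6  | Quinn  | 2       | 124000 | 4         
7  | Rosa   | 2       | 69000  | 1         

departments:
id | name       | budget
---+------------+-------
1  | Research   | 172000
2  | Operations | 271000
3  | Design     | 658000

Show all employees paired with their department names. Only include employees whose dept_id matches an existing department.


INNER JOIN keeps only employees rows whose dept_id matches an id in departments. Walk through each employee:
  - employee 1 (Dana): dept_id=NULL, no match -> dropped
  - employee 2 (Dave): dept_id=3 -> matches Design
  - employee 3 (Victor): dept_id=1 -> matches Research
  - employee 4 (Jack): dept_id=3 -> matches Design
  - employee 5 (Zoe): dept_id=1 -> matches Research
  - employee 6 (Quinn): dept_id=2 -> matches Operations
  - employee 7 (Rosa): dept_id=2 -> matches Operations
So 1 of 7 rows is dropped.

SQL:
SELECT a.name, b.name AS department
FROM employees a
INNER JOIN departments b ON a.dept_id = b.id

Result:
name   | department
-------+-----------
Dave   | Design    
Victor | Research  
Jack   | Design    
Zoe    | Research  
Quinn  | Operations
Rosa   | Operations


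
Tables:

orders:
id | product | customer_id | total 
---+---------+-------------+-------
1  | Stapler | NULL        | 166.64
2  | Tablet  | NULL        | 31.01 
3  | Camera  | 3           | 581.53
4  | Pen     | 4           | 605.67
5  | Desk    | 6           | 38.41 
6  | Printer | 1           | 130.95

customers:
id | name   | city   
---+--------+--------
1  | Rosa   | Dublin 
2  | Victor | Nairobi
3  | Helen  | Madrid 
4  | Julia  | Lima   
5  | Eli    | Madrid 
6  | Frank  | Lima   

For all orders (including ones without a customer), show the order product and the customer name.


LEFT JOIN keeps every row from orders (the left table); where customer_id has no match in customers, the customer columns become NULL. Walk through each order:
  - order 1 (Stapler): customer_id=NULL, no match -> kept with NULL
  - order 2 (Tablet): customer_id=NULL, no match -> kept with NULL
  - order 3 (Camera): customer_id=3 -> matches Helen
  - order 4 (Pen): customer_id=4 -> matches Julia
  - order 5 (Desk): customer_id=6 -> matches Frank
  - order 6 (Printer): customer_id=1 -> matches Rosa
All 6 rows appear; 2 have NULL customer.

SQL:
SELECT a.product, b.name AS customer
FROM orders a
LEFT JOIN customers b ON a.customer_id = b.id

Result:
product | customer
--------+---------
Stapler | NULL    
Tablet  | NULL    
Camera  | Helen   
Pen     | Julia   
Desk    | Frank   
Printer | Rosa    


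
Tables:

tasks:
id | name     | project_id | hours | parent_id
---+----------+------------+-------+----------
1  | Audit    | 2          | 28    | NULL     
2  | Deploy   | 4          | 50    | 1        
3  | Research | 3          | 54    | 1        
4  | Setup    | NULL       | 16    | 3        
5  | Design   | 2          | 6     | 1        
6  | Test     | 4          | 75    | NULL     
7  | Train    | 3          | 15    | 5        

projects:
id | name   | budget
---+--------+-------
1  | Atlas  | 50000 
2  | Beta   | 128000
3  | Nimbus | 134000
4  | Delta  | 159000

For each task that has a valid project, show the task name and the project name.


INNER JOIN keeps only tasks rows whose project_id matches an id in projects. Walk through each task:
  - task 1 (Audit): project_id=2 -> matches Beta
  - task 2 (Deploy): project_id=4 -> matches Delta
  - task 3 (Research): project_id=3 -> matches Nimbus
  - task 4 (Setup): project_id=NULL, no match -> dropped
  - task 5 (Design): project_id=2 -> matches Beta
  - task 6 (Test): project_id=4 -> matches Delta
  - task 7 (Train): project_id=3 -> matches Nimbus
So 1 of 7 rows is dropped.

SQL:
SELECT a.name, b.name AS project
FROM tasks a
INNER JOIN projects b ON a.project_id = b.id

Result:
name     | project
---------+--------
Audit    | Beta   
Deploy   | Delta  
Research | Nimbus 
Design   | Beta   
Test     | Delta  
Train    | Nimbus 


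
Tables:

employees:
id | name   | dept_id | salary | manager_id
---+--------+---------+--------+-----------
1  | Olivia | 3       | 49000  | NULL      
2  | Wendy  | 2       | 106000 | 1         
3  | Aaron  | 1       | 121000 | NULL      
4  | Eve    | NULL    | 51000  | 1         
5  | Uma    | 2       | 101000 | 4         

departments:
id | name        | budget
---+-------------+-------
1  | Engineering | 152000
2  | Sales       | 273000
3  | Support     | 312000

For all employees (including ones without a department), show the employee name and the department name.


LEFT JOIN keeps every row from employees (the left table); where dept_id has no match in departments, the department columns become NULL. Walk through each employee:
  - employee 1 (Olivia): dept_id=3 -> matches Support
  - employee 2 (Wendy): dept_id=2 -> matches Sales
  - employee 3 (Aaron): dept_id=1 -> matches Engineering
  - employee 4 (Eve): dept_id=NULL, no match -> kept with NULL
  - employee 5 (Uma): dept_id=2 -> matches Sales
All 5 rows appear; 1 has NULL department.

SQL:
SELECT a.name, b.name AS department
FROM employees a
LEFT JOIN departments b ON a.dept_id = b.id

Result:
name   | department 
-------+------------
Olivia | Support    
Wendy  | Sales      
Aaron  | Engineering
Eve    | NULL       
Uma    | Sales      


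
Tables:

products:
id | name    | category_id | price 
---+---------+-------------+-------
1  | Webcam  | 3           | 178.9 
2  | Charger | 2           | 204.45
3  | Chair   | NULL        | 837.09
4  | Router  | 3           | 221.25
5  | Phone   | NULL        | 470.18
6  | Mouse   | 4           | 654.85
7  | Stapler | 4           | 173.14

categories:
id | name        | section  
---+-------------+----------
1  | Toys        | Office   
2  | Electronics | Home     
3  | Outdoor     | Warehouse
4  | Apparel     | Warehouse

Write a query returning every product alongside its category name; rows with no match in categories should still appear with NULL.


LEFT JOIN keeps every row from products (the left table); where category_id has no match in categories, the category columns become NULL. Walk through each product:
  - product 1 (Webcam): category_id=3 -> matches Outdoor
  - product 2 (Charger): category_id=2 -> matches Electronics
  - product 3 (Chair): category_id=NULL, no match -> kept with NULL
  - product 4 (Router): category_id=3 -> matches Outdoor
  - product 5 (Phone): category_id=NULL, no match -> kept with NULL
  - product 6 (Mouse): category_id=4 -> matches Apparel
  - product 7 (Stapler): category_id=4 -> matches Apparel
All 7 rows appear; 2 have NULL category.

SQL:
SELECT a.name, b.name AS category
FROM products a
LEFT JOIN categories b ON a.category_id = b.id

Result:
name    | category   
--------+------------
Webcam  | Outdoor    
Charger | Electronics
Chair   | NULL       
Router  | Outdoor    
Phone   | NULL       
Mouse   | Apparel    
Stapler | Apparel    


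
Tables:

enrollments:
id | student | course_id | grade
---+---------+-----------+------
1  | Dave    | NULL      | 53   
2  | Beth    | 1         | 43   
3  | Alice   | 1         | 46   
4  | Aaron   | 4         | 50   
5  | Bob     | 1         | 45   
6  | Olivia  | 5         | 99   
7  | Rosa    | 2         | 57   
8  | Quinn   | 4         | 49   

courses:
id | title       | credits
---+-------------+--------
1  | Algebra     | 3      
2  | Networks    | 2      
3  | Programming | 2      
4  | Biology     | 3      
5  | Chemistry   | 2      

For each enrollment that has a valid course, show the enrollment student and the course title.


INNER JOIN keeps only enrollments rows whose course_id matches an id in courses. Walk through each enrollment:
  - enrollment 1 (Dave): course_id=NULL, no match -> dropped
  - enrollment 2 (Beth): course_id=1 -> matches Algebra
  - enrollment 3 (Alice): course_id=1 -> matches Algebra
  - enrollment 4 (Aaron): course_id=4 -> matches Biology
  - enrollment 5 (Bob): course_id=1 -> matches Algebra
  - enrollment 6 (Olivia): course_id=5 -> matches Chemistry
  - enrollment 7 (Rosa): course_id=2 -> matches Networks
  - enrollment 8 (Quinn): course_id=4 -> matches Biology
So 1 of 8 rows is dropped.

SQL:
SELECT a.student, b.title AS course
FROM enrollments a
INNER JOIN courses b ON a.course_id = b.id

Result:
student | course   
--------+----------
Beth    | Algebra  
Alice   | Algebra  
Aaron   | Biology  
Bob     | Algebra  
Olivia  | Chemistry
Rosa    | Networks 
Quinn   | Biology  


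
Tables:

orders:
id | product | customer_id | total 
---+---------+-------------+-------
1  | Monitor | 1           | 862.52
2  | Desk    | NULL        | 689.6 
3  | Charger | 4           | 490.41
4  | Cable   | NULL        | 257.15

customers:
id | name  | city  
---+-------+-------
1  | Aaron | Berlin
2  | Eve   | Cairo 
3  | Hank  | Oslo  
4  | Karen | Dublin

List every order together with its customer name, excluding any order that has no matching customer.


INNER JOIN keeps only orders rows whose customer_id matches an id in customers. Walk through each order:
  - order 1 (Monitor): customer_id=1 -> matches Aaron
  - order 2 (Desk): customer_id=NULL, no match -> dropped
  - order 3 (Charger): customer_id=4 -> matches Karen
  - order 4 (Cable): customer_id=NULL, no match -> dropped
So 2 of 4 rows are dropped.

SQL:
SELECT a.product, b.name AS customer
FROM orders a
INNER JOIN customers b ON a.customer_id = b.id

Result:
product | customer
--------+---------
Monitor | Aaron   
Charger | Karen   


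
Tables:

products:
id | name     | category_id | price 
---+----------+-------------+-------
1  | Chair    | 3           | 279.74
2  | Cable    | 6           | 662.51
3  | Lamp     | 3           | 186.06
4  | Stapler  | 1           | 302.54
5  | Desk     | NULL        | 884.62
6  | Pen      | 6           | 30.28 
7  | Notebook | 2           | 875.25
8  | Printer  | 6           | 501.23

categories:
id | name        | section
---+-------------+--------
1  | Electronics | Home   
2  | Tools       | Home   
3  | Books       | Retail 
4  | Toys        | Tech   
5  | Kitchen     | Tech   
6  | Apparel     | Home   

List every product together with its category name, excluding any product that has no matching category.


INNER JOIN keeps only products rows whose category_id matches an id in categories. Walk through each product:
  - product 1 (Chair): category_id=3 -> matches Books
  - product 2 (Cable): category_id=6 -> matches Apparel
  - product 3 (Lamp): category_id=3 -> matches Books
  - product 4 (Stapler): category_id=1 -> matches Electronics
  - product 5 (Desk): category_id=NULL, no match -> dropped
  - product 6 (Pen): category_id=6 -> matches Apparel
  - product 7 (Notebook): category_id=2 -> matches Tools
  - product 8 (Printer): category_id=6 -> matches Apparel
So 1 of 8 rows is dropped.

SQL:
SELECT a.name, b.name AS category
FROM products a
INNER JOIN categories b ON a.category_id = b.id

Result:
name     | category   
---------+------------
Chair    | Books      
Cable    | Apparel    
Lamp     | Books      
Stapler  | Electronics
Pen      | Apparel    
Notebook | Tools      
Printer  | Apparel    


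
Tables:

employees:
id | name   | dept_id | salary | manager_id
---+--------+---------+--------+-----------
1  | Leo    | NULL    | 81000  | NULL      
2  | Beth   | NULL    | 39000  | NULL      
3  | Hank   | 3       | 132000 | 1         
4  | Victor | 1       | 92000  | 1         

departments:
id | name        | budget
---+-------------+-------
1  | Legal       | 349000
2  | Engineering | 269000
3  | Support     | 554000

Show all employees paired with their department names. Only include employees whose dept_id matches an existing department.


INNER JOIN keeps only employees rows whose dept_id matches an id in departments. Walk through each employee:
  - employee 1 (Leo): dept_id=NULL, no match -> dropped
  - employee 2 (Beth): dept_id=NULL, no match -> dropped
  - employee 3 (Hank): dept_id=3 -> matches Support
  - employee 4 (Victor): dept_id=1 -> matches Legal
So 2 of 4 rows are dropped.

SQL:
SELECT a.name, b.name AS department
FROM employees a
INNER JOIN departments b ON a.dept_id = b.id

Result:
name   | department
-------+-----------
Hank   | Support   
Victor | Legal     


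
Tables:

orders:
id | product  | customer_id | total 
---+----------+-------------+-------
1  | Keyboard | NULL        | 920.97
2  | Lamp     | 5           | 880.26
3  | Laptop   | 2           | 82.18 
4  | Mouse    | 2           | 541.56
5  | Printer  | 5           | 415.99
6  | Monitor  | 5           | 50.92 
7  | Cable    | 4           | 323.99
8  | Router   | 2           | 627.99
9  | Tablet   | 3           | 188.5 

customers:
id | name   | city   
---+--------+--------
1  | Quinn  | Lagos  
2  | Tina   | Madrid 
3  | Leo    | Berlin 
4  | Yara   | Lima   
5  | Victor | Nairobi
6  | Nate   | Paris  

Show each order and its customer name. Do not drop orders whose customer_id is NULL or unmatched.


LEFT JOIN keeps every row from orders (the left table); where customer_id has no match in customers, the customer columns become NULL. Walk through each order:
  - order 1 (Keyboard): customer_id=NULL, no match -> kept with NULL
  - order 2 (Lamp): customer_id=5 -> matches Victor
  - order 3 (Laptop): customer_id=2 -> matches Tina
  - order 4 (Mouse): customer_id=2 -> matches Tina
  - order 5 (Printer): customer_id=5 -> matches Victor
  - order 6 (Monitor): customer_id=5 -> matches Victor
  - order 7 (Cable): customer_id=4 -> matches Yara
  - order 8 (Router): customer_id=2 -> matches Tina
  - order 9 (Tablet): customer_id=3 -> matches Leo
All 9 rows appear; 1 has NULL customer.

SQL:
SELECT a.product, b.name AS customer
FROM orders a
LEFT JOIN customers b ON a.customer_id = b.id

Result:
product  | customer
---------+---------
Keyboard | NULL    
Lamp     | Victor  
Laptop   | Tina    
Mouse    | Tina    
Printer  | Victor  
Monitor  | Victor  
Cable    | Yara    
Router   | Tina    
Tablet   | Leo     


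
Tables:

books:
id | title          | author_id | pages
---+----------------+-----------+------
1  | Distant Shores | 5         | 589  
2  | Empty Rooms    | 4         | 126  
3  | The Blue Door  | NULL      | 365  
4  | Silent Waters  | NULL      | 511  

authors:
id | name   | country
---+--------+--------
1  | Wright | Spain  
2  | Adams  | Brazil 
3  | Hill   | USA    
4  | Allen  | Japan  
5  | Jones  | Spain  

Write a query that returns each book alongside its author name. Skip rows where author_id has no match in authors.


INNER JOIN keeps only books rows whose author_id matches an id in authors. Walk through each book:
  - book 1 (Distant Shores): author_id=5 -> matches Jones
  - book 2 (Empty Rooms): author_id=4 -> matches Allen
  - book 3 (The Blue Door): author_id=NULL, no match -> dropped
  - book 4 (Silent Waters): author_id=NULL, no match -> dropped
So 2 of 4 rows are dropped.

SQL:
SELECT a.title, b.name AS author
FROM books a
INNER JOIN authors b ON a.author_id = b.id

Result:
title          | author
---------------+-------
Distant Shores | Jones 
Empty Rooms    | Allen 
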